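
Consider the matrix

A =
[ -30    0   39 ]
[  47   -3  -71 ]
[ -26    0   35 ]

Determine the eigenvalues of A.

Compute the characteristic polynomial p(t) = det(tI - A).
Cofactor expansion gives p(t) = t^3 - 2t^2 - 51t - 108.
Rational-root test: t = -3 gives p(-3) = 0.
Dividing by (t + 3) leaves t^2 - 5t - 36.
The quadratic factors as (t + 4)·(t - 9).
Eigenvalues: -4, -3, 9.

-4, -3, 9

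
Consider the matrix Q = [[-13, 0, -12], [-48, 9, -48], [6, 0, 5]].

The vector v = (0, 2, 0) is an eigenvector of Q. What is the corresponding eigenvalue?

9

Compute Qv: Q·(0, 2, 0) = (0, 18, 0).
Since Qv = λv, compare component 2: 18 = λ·2, so λ = 9.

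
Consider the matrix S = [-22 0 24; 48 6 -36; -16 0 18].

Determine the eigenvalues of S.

-6, 2, 6

Set up det(μI - S) = 0.
Expanding along the first row, p(μ) = μ^3 - 2μ^2 - 36μ + 72.
Try μ = 2: p(2) = 0, so 2 is a root.
Dividing by (μ - 2) leaves μ^2 - 36.
The quadratic factors as (μ + 6)·(μ - 6).
Eigenvalues: -6, 2, 6.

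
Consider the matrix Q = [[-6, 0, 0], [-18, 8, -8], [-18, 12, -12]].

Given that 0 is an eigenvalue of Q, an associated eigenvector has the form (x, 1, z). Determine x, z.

We need (Q)v = 0.
Q = [[-6, 0, 0], [-18, 8, -8], [-18, 12, -12]].
Row 1: (-6)·x + (0)·1 + (0)·z = 0
Row 2: (-18)·x + (8)·1 + (-8)·z = 0
Row 3: (-18)·x + (12)·1 + (-12)·z = 0
Solving gives x = 0, z = 1.
Check: Q·(0, 1, 1) = (0, 0, 0) = 0·(0, 1, 1).

0, 1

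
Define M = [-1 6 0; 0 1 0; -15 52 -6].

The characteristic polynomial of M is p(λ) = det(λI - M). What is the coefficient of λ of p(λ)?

-1

p(λ) = λ^3 + 6λ^2 - λ - 6.
The coefficient of λ is -1.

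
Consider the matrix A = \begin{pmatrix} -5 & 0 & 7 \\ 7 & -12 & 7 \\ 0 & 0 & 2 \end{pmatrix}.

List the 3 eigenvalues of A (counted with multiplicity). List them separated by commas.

-12, -5, 2

Set up det(λI - A) = 0.
Cofactor expansion gives p(λ) = λ^3 + 15λ^2 + 26λ - 120.
Since p(-5) = 0, λ = -5 is a root.
Dividing by (λ + 5) leaves λ^2 + 10λ - 24.
The quadratic factors as (λ + 12)·(λ - 2).
Eigenvalues: -12, -5, 2.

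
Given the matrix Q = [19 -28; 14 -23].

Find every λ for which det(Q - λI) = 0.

det(Q - μI) = (19 - μ)(-23 - μ) - (-28)·(14) = μ^2 + 4μ - 45.
This factors as (μ + 9)·(μ - 5) = 0.
Eigenvalues: -9, 5.

-9, 5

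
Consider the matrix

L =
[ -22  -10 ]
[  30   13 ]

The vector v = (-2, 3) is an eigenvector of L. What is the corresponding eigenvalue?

Compute Lv: L·(-2, 3) = (14, -21).
Since Lv = λv, compare component 1: 14 = λ·-2, so λ = -7.

-7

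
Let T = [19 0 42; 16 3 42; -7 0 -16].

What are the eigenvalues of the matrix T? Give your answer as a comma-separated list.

-2, 3, 5

Set up det(tI - T) = 0.
Expanding along the first row, p(t) = t^3 - 6t^2 - t + 30.
Rational-root test: t = -2 gives p(-2) = 0.
Dividing by (t + 2) leaves t^2 - 8t + 15.
The quadratic factors as (t - 3)·(t - 5).
Eigenvalues: -2, 3, 5.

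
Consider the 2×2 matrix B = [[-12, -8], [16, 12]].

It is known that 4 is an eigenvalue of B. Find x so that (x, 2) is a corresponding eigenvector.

We need (B - 4I)v = 0.
B - 4I = [[-16, -8], [16, 8]].
Row 1: (-16)·x + (-8)·2 = 0
Row 2: (16)·x + (8)·2 = 0
Solving gives x = -1.
Check: B·(-1, 2) = (-4, 8) = 4·(-1, 2).

-1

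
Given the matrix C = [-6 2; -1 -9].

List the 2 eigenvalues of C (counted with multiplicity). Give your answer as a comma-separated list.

det(C - λI) = (-6 - λ)(-9 - λ) - (2)·(-1) = λ^2 + 15λ + 56.
This factors as (λ + 8)·(λ + 7) = 0.
Eigenvalues: -8, -7.

-8, -7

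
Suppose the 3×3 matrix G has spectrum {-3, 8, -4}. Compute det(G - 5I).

If G has eigenvalues -3, 8, -4, then G - 5I has eigenvalues -8, 3, -9.
det(G - 5I) = (-8) · (3) · (-9) = 216.

216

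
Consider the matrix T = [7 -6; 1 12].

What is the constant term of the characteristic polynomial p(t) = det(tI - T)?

90

p(0) = det(0·I − T) = det(−T) = (−1)^2·det(T).
det(T) = 90, so p(0) = 90.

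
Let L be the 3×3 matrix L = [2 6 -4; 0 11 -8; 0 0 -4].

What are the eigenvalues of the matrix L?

-4, 2, 11

L is upper triangular, so its eigenvalues are the diagonal entries.
Diagonal: 2, 11, -4.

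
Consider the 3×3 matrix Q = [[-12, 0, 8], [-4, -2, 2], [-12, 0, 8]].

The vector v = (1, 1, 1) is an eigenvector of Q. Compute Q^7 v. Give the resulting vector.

(-16384, -16384, -16384)

First find the eigenvalue: Qv = (-4, -4, -4) = -4·(1, 1, 1), so λ = -4.
Then Q^7 v = λ^7·v = (-4)^7·(1, 1, 1) = -16384·(1, 1, 1) = (-16384, -16384, -16384).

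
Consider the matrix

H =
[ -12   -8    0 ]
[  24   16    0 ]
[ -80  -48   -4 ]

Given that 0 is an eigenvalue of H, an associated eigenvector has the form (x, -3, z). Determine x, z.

We need (H)v = 0.
H = [[-12, -8, 0], [24, 16, 0], [-80, -48, -4]].
Row 1: (-12)·x + (-8)·-3 + (0)·z = 0
Row 2: (24)·x + (16)·-3 + (0)·z = 0
Row 3: (-80)·x + (-48)·-3 + (-4)·z = 0
Solving gives x = 2, z = -4.
Check: H·(2, -3, -4) = (0, 0, 0) = 0·(2, -3, -4).

2, -4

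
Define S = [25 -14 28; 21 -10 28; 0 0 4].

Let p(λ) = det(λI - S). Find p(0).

-176

p(0) = det(0·I − S) = det(−S) = (−1)^3·det(S).
det(S) = 176, so p(0) = -176.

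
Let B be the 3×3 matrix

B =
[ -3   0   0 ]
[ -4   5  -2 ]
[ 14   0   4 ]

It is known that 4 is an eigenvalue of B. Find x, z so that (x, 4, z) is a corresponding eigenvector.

We need (B - 4I)v = 0.
B - 4I = [[-7, 0, 0], [-4, 1, -2], [14, 0, 0]].
Row 1: (-7)·x + (0)·4 + (0)·z = 0
Row 2: (-4)·x + (1)·4 + (-2)·z = 0
Row 3: (14)·x + (0)·4 + (0)·z = 0
Solving gives x = 0, z = 2.
Check: B·(0, 4, 2) = (0, 16, 8) = 4·(0, 4, 2).

0, 2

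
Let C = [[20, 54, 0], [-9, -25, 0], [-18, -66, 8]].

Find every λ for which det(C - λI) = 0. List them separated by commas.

Set up det(lambda·I - C) = 0.
Expanding along the first row, p(lambda) = lambda^3 - 3·lambda^2 - 54·lambda + 112.
Since p(-7) = 0, lambda = -7 is a root.
Dividing by (lambda + 7) leaves lambda^2 - 10·lambda + 16.
The quadratic factors as (lambda - 2)·(lambda - 8).
Eigenvalues: -7, 2, 8.

-7, 2, 8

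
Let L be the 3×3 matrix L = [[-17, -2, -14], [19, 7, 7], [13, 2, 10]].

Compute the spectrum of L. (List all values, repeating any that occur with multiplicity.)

-4, 1, 3

The characteristic polynomial is p(lambda) = det(lambda·I - L).
Expanding the 3×3 determinant: p(lambda) = lambda^3 - 13·lambda + 12.
Since p(-4) = 0, lambda = -4 is a root.
Factor out (lambda + 4): p(lambda) = (lambda + 4)·(lambda^2 - 4·lambda + 3).
The quadratic factors as (lambda - 1)·(lambda - 3).
Eigenvalues: -4, 1, 3.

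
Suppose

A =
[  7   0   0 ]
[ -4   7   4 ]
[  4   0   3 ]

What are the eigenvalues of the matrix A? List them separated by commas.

3, 7, 7

Set up det(rI - A) = 0.
Cofactor expansion gives p(r) = r^3 - 17r^2 + 91r - 147.
Since p(7) = 0, r = 7 is a root.
Factor out (r - 7): p(r) = (r - 7)·(r^2 - 10r + 21).
The quadratic factors as (r - 3)·(r - 7).
Eigenvalues: 3, 7, 7.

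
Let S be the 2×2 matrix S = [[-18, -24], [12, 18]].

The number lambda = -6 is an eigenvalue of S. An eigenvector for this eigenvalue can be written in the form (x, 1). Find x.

-2

We need (S + 6I)v = 0.
S + 6I = [[-12, -24], [12, 24]].
Row 1: (-12)·x + (-24)·1 = 0
Row 2: (12)·x + (24)·1 = 0
Solving gives x = -2.
Check: S·(-2, 1) = (12, -6) = -6·(-2, 1).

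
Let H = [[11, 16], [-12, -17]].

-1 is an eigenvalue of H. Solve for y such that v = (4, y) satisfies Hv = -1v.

We need (H + 1I)v = 0.
H + 1I = [[12, 16], [-12, -16]].
Row 1: (12)·4 + (16)·y = 0
Row 2: (-12)·4 + (-16)·y = 0
Solving gives y = -3.
Check: H·(4, -3) = (-4, 3) = -1·(4, -3).

-3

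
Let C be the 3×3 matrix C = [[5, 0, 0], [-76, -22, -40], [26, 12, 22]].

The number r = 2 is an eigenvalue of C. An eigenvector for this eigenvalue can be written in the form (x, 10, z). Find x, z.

We need (C - 2I)v = 0.
C - 2I = [[3, 0, 0], [-76, -24, -40], [26, 12, 20]].
Row 1: (3)·x + (0)·10 + (0)·z = 0
Row 2: (-76)·x + (-24)·10 + (-40)·z = 0
Row 3: (26)·x + (12)·10 + (20)·z = 0
Solving gives x = 0, z = -6.
Check: C·(0, 10, -6) = (0, 20, -12) = 2·(0, 10, -6).

0, -6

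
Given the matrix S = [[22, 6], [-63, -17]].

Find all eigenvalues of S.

det(S - λI) = (22 - λ)(-17 - λ) - (6)·(-63) = λ^2 - 5λ + 4.
This factors as (λ - 1)·(λ - 4) = 0.
Eigenvalues: 1, 4.

1, 4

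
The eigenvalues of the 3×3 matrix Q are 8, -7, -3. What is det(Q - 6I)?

234

If Q has eigenvalues 8, -7, -3, then Q - 6I has eigenvalues 2, -13, -9.
det(Q - 6I) = (2) · (-13) · (-9) = 234.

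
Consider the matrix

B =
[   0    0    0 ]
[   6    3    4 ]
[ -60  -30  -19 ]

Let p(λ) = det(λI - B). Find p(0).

p(0) = det(0·I − B) = det(−B) = (−1)^3·det(B).
det(B) = 0, so p(0) = 0.

0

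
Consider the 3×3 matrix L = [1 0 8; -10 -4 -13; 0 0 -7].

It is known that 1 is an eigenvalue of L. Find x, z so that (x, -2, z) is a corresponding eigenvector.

1, 0

We need (L - 1I)v = 0.
L - 1I = [[0, 0, 8], [-10, -5, -13], [0, 0, -8]].
Row 1: (0)·x + (0)·-2 + (8)·z = 0
Row 2: (-10)·x + (-5)·-2 + (-13)·z = 0
Row 3: (0)·x + (0)·-2 + (-8)·z = 0
Solving gives x = 1, z = 0.
Check: L·(1, -2, 0) = (1, -2, 0) = 1·(1, -2, 0).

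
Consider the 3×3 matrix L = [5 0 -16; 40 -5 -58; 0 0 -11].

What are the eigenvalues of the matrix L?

-11, -5, 5

Set up det(λI - L) = 0.
Expanding the 3×3 determinant: p(λ) = λ^3 + 11λ^2 - 25λ - 275.
Rational-root test: λ = 5 gives p(5) = 0.
Factor out (λ - 5): p(λ) = (λ - 5)·(λ^2 + 16λ + 55).
The quadratic factors as (λ + 11)·(λ + 5).
Eigenvalues: -11, -5, 5.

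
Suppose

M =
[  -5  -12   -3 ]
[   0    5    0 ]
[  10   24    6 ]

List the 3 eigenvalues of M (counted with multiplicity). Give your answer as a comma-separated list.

Set up det(λI - M) = 0.
Expanding along the first row, p(λ) = λ^3 - 6λ^2 + 5λ.
Try λ = 5: p(5) = 0, so 5 is a root.
Dividing by (λ - 5) leaves λ^2 - λ.
The quadratic factors as λ·(λ - 1).
Eigenvalues: 0, 1, 5.

0, 1, 5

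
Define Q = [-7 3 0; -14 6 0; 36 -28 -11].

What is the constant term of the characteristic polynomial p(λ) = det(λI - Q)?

0

p(0) = det(0·I − Q) = det(−Q) = (−1)^3·det(Q).
det(Q) = 0, so p(0) = 0.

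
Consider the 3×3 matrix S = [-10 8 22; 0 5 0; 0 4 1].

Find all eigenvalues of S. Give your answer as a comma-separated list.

-10, 1, 5

Set up det(lambda·I - S) = 0.
Expanding along the first row, p(lambda) = lambda^3 + 4·lambda^2 - 55·lambda + 50.
Rational-root test: lambda = 5 gives p(5) = 0.
Dividing by (lambda - 5) leaves lambda^2 + 9·lambda - 10.
The quadratic factors as (lambda + 10)·(lambda - 1).
Eigenvalues: -10, 1, 5.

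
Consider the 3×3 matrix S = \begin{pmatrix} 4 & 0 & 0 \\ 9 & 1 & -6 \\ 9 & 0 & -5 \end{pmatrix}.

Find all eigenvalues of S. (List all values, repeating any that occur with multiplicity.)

-5, 1, 4

Set up det(μI - S) = 0.
Expanding the 3×3 determinant: p(μ) = μ^3 - 21μ + 20.
Try μ = 1: p(1) = 0, so 1 is a root.
Dividing by (μ - 1) leaves μ^2 + μ - 20.
The quadratic factors as (μ + 5)·(μ - 4).
Eigenvalues: -5, 1, 4.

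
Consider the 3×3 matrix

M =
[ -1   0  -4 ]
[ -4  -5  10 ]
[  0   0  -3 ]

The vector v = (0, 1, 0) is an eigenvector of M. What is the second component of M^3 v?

-125

First find the eigenvalue: Mv = (0, -5, 0) = -5·(0, 1, 0), so λ = -5.
Then M^3 v = λ^3·v = (-5)^3·(0, 1, 0) = -125·(0, 1, 0) = (0, -125, 0).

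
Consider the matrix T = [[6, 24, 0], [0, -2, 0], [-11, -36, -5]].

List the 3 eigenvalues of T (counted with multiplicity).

-5, -2, 6

The characteristic polynomial is p(lambda) = det(lambda·I - T).
Expanding the 3×3 determinant: p(lambda) = lambda^3 + lambda^2 - 32·lambda - 60.
Rational-root test: lambda = -2 gives p(-2) = 0.
Factor out (lambda + 2): p(lambda) = (lambda + 2)·(lambda^2 - lambda - 30).
The quadratic factors as (lambda + 5)·(lambda - 6).
Eigenvalues: -5, -2, 6.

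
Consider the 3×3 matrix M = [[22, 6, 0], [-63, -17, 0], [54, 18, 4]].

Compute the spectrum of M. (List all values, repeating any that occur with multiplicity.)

Compute the characteristic polynomial p(λ) = det(λI - M).
Cofactor expansion gives p(λ) = λ^3 - 9λ^2 + 24λ - 16.
Try λ = 1: p(1) = 0, so 1 is a root.
Dividing by (λ - 1) leaves λ^2 - 8λ + 16.
The quadratic factor is (λ - 4)^2.
Eigenvalues: 1, 4, 4.

1, 4, 4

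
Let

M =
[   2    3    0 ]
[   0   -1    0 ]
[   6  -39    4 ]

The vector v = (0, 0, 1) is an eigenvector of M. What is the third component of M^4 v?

256

First find the eigenvalue: Mv = (0, 0, 4) = 4·(0, 0, 1), so λ = 4.
Then M^4 v = λ^4·v = 4^4·(0, 0, 1) = 256·(0, 0, 1) = (0, 0, 256).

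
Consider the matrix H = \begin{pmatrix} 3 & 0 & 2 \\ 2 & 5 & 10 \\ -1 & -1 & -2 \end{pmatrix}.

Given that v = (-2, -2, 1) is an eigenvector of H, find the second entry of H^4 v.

-32

First find the eigenvalue: Hv = (-4, -4, 2) = 2·(-2, -2, 1), so λ = 2.
Then H^4 v = λ^4·v = 2^4·(-2, -2, 1) = 16·(-2, -2, 1) = (-32, -32, 16).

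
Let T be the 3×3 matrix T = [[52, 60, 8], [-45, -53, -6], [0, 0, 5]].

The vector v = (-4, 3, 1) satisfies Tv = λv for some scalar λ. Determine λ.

Compute Tv: T·(-4, 3, 1) = (-20, 15, 5).
Since Tv = λv, compare component 1: -20 = λ·-4, so λ = 5.

5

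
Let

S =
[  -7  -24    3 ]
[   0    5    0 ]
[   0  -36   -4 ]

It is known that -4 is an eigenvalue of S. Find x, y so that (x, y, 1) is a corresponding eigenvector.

We need (S + 4I)v = 0.
S + 4I = [[-3, -24, 3], [0, 9, 0], [0, -36, 0]].
Row 1: (-3)·x + (-24)·y + (3)·1 = 0
Row 2: (0)·x + (9)·y + (0)·1 = 0
Row 3: (0)·x + (-36)·y + (0)·1 = 0
Solving gives x = 1, y = 0.
Check: S·(1, 0, 1) = (-4, 0, -4) = -4·(1, 0, 1).

1, 0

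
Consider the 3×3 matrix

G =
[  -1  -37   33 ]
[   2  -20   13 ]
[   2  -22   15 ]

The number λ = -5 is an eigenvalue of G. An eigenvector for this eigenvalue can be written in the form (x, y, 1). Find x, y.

1, 1

We need (G + 5I)v = 0.
G + 5I = [[4, -37, 33], [2, -15, 13], [2, -22, 20]].
Row 1: (4)·x + (-37)·y + (33)·1 = 0
Row 2: (2)·x + (-15)·y + (13)·1 = 0
Row 3: (2)·x + (-22)·y + (20)·1 = 0
Solving gives x = 1, y = 1.
Check: G·(1, 1, 1) = (-5, -5, -5) = -5·(1, 1, 1).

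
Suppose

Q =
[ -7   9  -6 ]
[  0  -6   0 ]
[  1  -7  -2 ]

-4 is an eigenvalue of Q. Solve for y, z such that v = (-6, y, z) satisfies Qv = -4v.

0, 3

We need (Q + 4I)v = 0.
Q + 4I = [[-3, 9, -6], [0, -2, 0], [1, -7, 2]].
Row 1: (-3)·-6 + (9)·y + (-6)·z = 0
Row 2: (0)·-6 + (-2)·y + (0)·z = 0
Row 3: (1)·-6 + (-7)·y + (2)·z = 0
Solving gives y = 0, z = 3.
Check: Q·(-6, 0, 3) = (24, 0, -12) = -4·(-6, 0, 3).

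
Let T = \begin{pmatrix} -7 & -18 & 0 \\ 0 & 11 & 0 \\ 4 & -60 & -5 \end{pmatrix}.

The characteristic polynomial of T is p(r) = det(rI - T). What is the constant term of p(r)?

p(r) = r^3 + r^2 - 97r - 385.
The constant term is -385.

-385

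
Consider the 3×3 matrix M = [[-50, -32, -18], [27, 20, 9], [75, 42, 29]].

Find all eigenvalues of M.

-7, 2, 4

The characteristic polynomial is p(s) = det(sI - M).
Expanding along the first row, p(s) = s^3 + s^2 - 34s + 56.
Since p(4) = 0, s = 4 is a root.
Dividing by (s - 4) leaves s^2 + 5s - 14.
The quadratic factors as (s + 7)·(s - 2).
Eigenvalues: -7, 2, 4.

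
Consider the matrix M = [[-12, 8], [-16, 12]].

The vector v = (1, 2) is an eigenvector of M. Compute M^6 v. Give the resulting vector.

First find the eigenvalue: Mv = (4, 8) = 4·(1, 2), so λ = 4.
Then M^6 v = λ^6·v = 4^6·(1, 2) = 4096·(1, 2) = (4096, 8192).

(4096, 8192)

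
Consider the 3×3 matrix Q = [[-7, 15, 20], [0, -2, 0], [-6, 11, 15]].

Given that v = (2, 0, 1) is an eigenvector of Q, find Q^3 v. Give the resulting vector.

First find the eigenvalue: Qv = (6, 0, 3) = 3·(2, 0, 1), so λ = 3.
Then Q^3 v = λ^3·v = 3^3·(2, 0, 1) = 27·(2, 0, 1) = (54, 0, 27).

(54, 0, 27)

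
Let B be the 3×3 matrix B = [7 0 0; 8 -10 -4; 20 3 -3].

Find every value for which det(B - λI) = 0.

-7, -6, 7

Set up det(μI - B) = 0.
Expanding the 3×3 determinant: p(μ) = μ^3 + 6μ^2 - 49μ - 294.
Try μ = -7: p(-7) = 0, so -7 is a root.
Factor out (μ + 7): p(μ) = (μ + 7)·(μ^2 - μ - 42).
The quadratic factors as (μ + 6)·(μ - 7).
Eigenvalues: -7, -6, 7.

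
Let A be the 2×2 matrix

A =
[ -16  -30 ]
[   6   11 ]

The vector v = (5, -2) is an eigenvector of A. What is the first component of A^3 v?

-320

First find the eigenvalue: Av = (-20, 8) = -4·(5, -2), so λ = -4.
Then A^3 v = λ^3·v = (-4)^3·(5, -2) = -64·(5, -2) = (-320, 128).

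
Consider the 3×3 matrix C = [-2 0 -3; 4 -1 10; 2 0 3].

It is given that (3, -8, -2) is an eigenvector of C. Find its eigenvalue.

0

Compute Cv: C·(3, -8, -2) = (0, 0, 0).
Since Cv = λv, compare component 1: 0 = λ·3, so λ = 0.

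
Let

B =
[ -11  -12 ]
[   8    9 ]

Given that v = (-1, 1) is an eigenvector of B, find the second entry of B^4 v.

1

First find the eigenvalue: Bv = (-1, 1) = 1·(-1, 1), so λ = 1.
Then B^4 v = λ^4·v = 1^4·(-1, 1) = 1·(-1, 1) = (-1, 1).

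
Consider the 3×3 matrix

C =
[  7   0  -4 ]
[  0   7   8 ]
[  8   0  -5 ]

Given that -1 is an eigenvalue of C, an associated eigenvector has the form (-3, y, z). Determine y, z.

6, -6

We need (C + 1I)v = 0.
C + 1I = [[8, 0, -4], [0, 8, 8], [8, 0, -4]].
Row 1: (8)·-3 + (0)·y + (-4)·z = 0
Row 2: (0)·-3 + (8)·y + (8)·z = 0
Row 3: (8)·-3 + (0)·y + (-4)·z = 0
Solving gives y = 6, z = -6.
Check: C·(-3, 6, -6) = (3, -6, 6) = -1·(-3, 6, -6).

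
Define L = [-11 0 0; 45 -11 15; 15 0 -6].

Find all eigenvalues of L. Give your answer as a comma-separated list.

-11, -11, -6

Compute the characteristic polynomial p(lambda) = det(lambda·I - L).
Expanding along the first row, p(lambda) = lambda^3 + 28·lambda^2 + 253·lambda + 726.
Rational-root test: lambda = -11 gives p(-11) = 0.
Dividing by (lambda + 11) leaves lambda^2 + 17·lambda + 66.
The quadratic factors as (lambda + 11)·(lambda + 6).
Eigenvalues: -11, -11, -6.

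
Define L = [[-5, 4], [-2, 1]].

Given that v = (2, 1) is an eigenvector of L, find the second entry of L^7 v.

First find the eigenvalue: Lv = (-6, -3) = -3·(2, 1), so λ = -3.
Then L^7 v = λ^7·v = (-3)^7·(2, 1) = -2187·(2, 1) = (-4374, -2187).

-2187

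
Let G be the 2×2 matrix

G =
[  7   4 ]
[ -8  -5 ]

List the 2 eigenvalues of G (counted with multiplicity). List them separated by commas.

-1, 3

det(G - sI) = (7 - s)(-5 - s) - (4)·(-8) = s^2 - 2s - 3.
This factors as (s + 1)·(s - 3) = 0.
Eigenvalues: -1, 3.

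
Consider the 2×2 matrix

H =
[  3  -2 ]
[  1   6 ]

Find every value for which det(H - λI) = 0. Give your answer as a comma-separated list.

det(H - tI) = (3 - t)(6 - t) - (-2)·(1) = t^2 - 9t + 20.
This factors as (t - 4)·(t - 5) = 0.
Eigenvalues: 4, 5.

4, 5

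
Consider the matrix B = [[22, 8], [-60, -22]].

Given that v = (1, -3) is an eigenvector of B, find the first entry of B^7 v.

First find the eigenvalue: Bv = (-2, 6) = -2·(1, -3), so λ = -2.
Then B^7 v = λ^7·v = (-2)^7·(1, -3) = -128·(1, -3) = (-128, 384).

-128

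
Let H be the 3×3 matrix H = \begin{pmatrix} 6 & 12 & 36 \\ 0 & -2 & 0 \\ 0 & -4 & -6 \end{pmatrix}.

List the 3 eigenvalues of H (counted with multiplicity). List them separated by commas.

-6, -2, 6

Set up det(tI - H) = 0.
Expanding the 3×3 determinant: p(t) = t^3 + 2t^2 - 36t - 72.
Try t = -2: p(-2) = 0, so -2 is a root.
Factor out (t + 2): p(t) = (t + 2)·(t^2 - 36).
The quadratic factors as (t + 6)·(t - 6).
Eigenvalues: -6, -2, 6.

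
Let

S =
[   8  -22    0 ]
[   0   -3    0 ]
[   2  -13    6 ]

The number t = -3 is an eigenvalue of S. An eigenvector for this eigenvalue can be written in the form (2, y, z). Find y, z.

We need (S + 3I)v = 0.
S + 3I = [[11, -22, 0], [0, 0, 0], [2, -13, 9]].
Row 1: (11)·2 + (-22)·y + (0)·z = 0
Row 2: (0)·2 + (0)·y + (0)·z = 0
Row 3: (2)·2 + (-13)·y + (9)·z = 0
Solving gives y = 1, z = 1.
Check: S·(2, 1, 1) = (-6, -3, -3) = -3·(2, 1, 1).

1, 1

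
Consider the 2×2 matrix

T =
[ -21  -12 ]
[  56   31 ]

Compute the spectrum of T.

3, 7

det(T - tI) = (-21 - t)(31 - t) - (-12)·(56) = t^2 - 10t + 21.
This factors as (t - 3)·(t - 7) = 0.
Eigenvalues: 3, 7.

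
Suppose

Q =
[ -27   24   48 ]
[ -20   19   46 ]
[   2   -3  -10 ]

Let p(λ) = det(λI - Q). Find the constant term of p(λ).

132

p(λ) = λ^3 + 18λ^2 + 89λ + 132.
The constant term is 132.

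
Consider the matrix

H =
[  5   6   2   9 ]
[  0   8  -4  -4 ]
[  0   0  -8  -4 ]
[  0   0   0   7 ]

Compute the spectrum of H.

H is upper triangular, so its eigenvalues are the diagonal entries.
Diagonal: 5, 8, -8, 7.

-8, 5, 7, 8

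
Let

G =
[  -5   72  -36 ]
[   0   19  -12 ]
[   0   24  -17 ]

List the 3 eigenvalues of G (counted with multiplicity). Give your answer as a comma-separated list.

-5, -5, 7

Compute the characteristic polynomial p(μ) = det(μI - G).
Expanding the 3×3 determinant: p(μ) = μ^3 + 3μ^2 - 45μ - 175.
Since p(7) = 0, μ = 7 is a root.
Factor out (μ - 7): p(μ) = (μ - 7)·(μ^2 + 10μ + 25).
The quadratic factor is (μ + 5)^2.
Eigenvalues: -5, -5, 7.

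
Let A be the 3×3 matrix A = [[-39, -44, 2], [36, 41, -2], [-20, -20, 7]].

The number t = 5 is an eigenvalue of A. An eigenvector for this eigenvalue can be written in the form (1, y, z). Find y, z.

We need (A - 5I)v = 0.
A - 5I = [[-44, -44, 2], [36, 36, -2], [-20, -20, 2]].
Row 1: (-44)·1 + (-44)·y + (2)·z = 0
Row 2: (36)·1 + (36)·y + (-2)·z = 0
Row 3: (-20)·1 + (-20)·y + (2)·z = 0
Solving gives y = -1, z = 0.
Check: A·(1, -1, 0) = (5, -5, 0) = 5·(1, -1, 0).

-1, 0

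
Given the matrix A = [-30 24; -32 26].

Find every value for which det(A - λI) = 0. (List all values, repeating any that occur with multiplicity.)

det(A - λI) = (-30 - λ)(26 - λ) - (24)·(-32) = λ^2 + 4λ - 12.
This factors as (λ + 6)·(λ - 2) = 0.
Eigenvalues: -6, 2.

-6, 2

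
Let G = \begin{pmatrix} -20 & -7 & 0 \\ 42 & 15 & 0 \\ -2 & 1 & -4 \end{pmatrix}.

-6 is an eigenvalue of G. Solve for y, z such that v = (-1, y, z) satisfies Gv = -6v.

We need (G + 6I)v = 0.
G + 6I = [[-14, -7, 0], [42, 21, 0], [-2, 1, 2]].
Row 1: (-14)·-1 + (-7)·y + (0)·z = 0
Row 2: (42)·-1 + (21)·y + (0)·z = 0
Row 3: (-2)·-1 + (1)·y + (2)·z = 0
Solving gives y = 2, z = -2.
Check: G·(-1, 2, -2) = (6, -12, 12) = -6·(-1, 2, -2).

2, -2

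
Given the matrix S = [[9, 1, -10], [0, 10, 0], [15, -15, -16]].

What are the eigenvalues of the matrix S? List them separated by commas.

The characteristic polynomial is p(r) = det(rI - S).
Expanding the 3×3 determinant: p(r) = r^3 - 3r^2 - 64r - 60.
Since p(-1) = 0, r = -1 is a root.
Factor out (r + 1): p(r) = (r + 1)·(r^2 - 4r - 60).
The quadratic factors as (r + 6)·(r - 10).
Eigenvalues: -6, -1, 10.

-6, -1, 10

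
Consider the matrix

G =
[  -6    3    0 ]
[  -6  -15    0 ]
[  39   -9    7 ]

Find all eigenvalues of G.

The characteristic polynomial is p(λ) = det(λI - G).
Expanding along the first row, p(λ) = λ^3 + 14λ^2 - 39λ - 756.
Since p(-9) = 0, λ = -9 is a root.
Dividing by (λ + 9) leaves λ^2 + 5λ - 84.
The quadratic factors as (λ + 12)·(λ - 7).
Eigenvalues: -12, -9, 7.

-12, -9, 7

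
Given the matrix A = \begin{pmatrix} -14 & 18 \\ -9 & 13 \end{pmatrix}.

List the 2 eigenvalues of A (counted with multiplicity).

-5, 4

det(A - rI) = (-14 - r)(13 - r) - (18)·(-9) = r^2 + r - 20.
This factors as (r + 5)·(r - 4) = 0.
Eigenvalues: -5, 4.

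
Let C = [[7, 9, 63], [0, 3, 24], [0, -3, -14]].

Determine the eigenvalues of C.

-6, -5, 7

The characteristic polynomial is p(s) = det(sI - C).
Expanding along the first row, p(s) = s^3 + 4s^2 - 47s - 210.
Since p(-6) = 0, s = -6 is a root.
Dividing by (s + 6) leaves s^2 - 2s - 35.
The quadratic factors as (s + 5)·(s - 7).
Eigenvalues: -6, -5, 7.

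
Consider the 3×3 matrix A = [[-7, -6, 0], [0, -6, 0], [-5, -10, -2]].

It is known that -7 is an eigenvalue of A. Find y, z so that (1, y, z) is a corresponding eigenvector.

We need (A + 7I)v = 0.
A + 7I = [[0, -6, 0], [0, 1, 0], [-5, -10, 5]].
Row 1: (0)·1 + (-6)·y + (0)·z = 0
Row 2: (0)·1 + (1)·y + (0)·z = 0
Row 3: (-5)·1 + (-10)·y + (5)·z = 0
Solving gives y = 0, z = 1.
Check: A·(1, 0, 1) = (-7, 0, -7) = -7·(1, 0, 1).

0, 1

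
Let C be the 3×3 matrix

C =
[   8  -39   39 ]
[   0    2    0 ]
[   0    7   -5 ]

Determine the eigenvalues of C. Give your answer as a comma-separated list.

-5, 2, 8

Set up det(μI - C) = 0.
Expanding the 3×3 determinant: p(μ) = μ^3 - 5μ^2 - 34μ + 80.
Since p(8) = 0, μ = 8 is a root.
Factor out (μ - 8): p(μ) = (μ - 8)·(μ^2 + 3μ - 10).
The quadratic factors as (μ + 5)·(μ - 2).
Eigenvalues: -5, 2, 8.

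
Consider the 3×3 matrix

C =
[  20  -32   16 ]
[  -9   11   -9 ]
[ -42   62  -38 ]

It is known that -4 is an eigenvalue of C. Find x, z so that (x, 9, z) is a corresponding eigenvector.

We need (C + 4I)v = 0.
C + 4I = [[24, -32, 16], [-9, 15, -9], [-42, 62, -34]].
Row 1: (24)·x + (-32)·9 + (16)·z = 0
Row 2: (-9)·x + (15)·9 + (-9)·z = 0
Row 3: (-42)·x + (62)·9 + (-34)·z = 0
Solving gives x = 6, z = 9.
Check: C·(6, 9, 9) = (-24, -36, -36) = -4·(6, 9, 9).

6, 9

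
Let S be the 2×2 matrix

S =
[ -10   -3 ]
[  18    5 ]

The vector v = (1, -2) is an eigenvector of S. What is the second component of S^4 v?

-512

First find the eigenvalue: Sv = (-4, 8) = -4·(1, -2), so λ = -4.
Then S^4 v = λ^4·v = (-4)^4·(1, -2) = 256·(1, -2) = (256, -512).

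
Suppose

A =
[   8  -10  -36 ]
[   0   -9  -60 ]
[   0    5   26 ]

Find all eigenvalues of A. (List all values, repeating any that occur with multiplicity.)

Compute the characteristic polynomial p(lambda) = det(lambda·I - A).
Cofactor expansion gives p(lambda) = lambda^3 - 25·lambda^2 + 202·lambda - 528.
Since p(11) = 0, lambda = 11 is a root.
Dividing by (lambda - 11) leaves lambda^2 - 14·lambda + 48.
The quadratic factors as (lambda - 6)·(lambda - 8).
Eigenvalues: 6, 8, 11.

6, 8, 11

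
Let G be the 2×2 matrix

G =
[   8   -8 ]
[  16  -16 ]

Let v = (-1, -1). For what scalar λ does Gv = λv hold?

0

Compute Gv: G·(-1, -1) = (0, 0).
Since Gv = λv, compare component 1: 0 = λ·-1, so λ = 0.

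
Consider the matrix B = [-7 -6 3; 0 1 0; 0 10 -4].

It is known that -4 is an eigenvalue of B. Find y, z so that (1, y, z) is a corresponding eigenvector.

We need (B + 4I)v = 0.
B + 4I = [[-3, -6, 3], [0, 5, 0], [0, 10, 0]].
Row 1: (-3)·1 + (-6)·y + (3)·z = 0
Row 2: (0)·1 + (5)·y + (0)·z = 0
Row 3: (0)·1 + (10)·y + (0)·z = 0
Solving gives y = 0, z = 1.
Check: B·(1, 0, 1) = (-4, 0, -4) = -4·(1, 0, 1).

0, 1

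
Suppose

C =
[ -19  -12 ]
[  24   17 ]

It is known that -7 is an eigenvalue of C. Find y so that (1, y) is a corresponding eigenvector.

-1

We need (C + 7I)v = 0.
C + 7I = [[-12, -12], [24, 24]].
Row 1: (-12)·1 + (-12)·y = 0
Row 2: (24)·1 + (24)·y = 0
Solving gives y = -1.
Check: C·(1, -1) = (-7, 7) = -7·(1, -1).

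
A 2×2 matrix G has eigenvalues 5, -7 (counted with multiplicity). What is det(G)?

det(G) is the product of the eigenvalues: (5) · (-7) = -35.

-35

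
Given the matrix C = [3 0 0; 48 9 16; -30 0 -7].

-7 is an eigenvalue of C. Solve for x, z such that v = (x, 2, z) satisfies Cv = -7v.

We need (C + 7I)v = 0.
C + 7I = [[10, 0, 0], [48, 16, 16], [-30, 0, 0]].
Row 1: (10)·x + (0)·2 + (0)·z = 0
Row 2: (48)·x + (16)·2 + (16)·z = 0
Row 3: (-30)·x + (0)·2 + (0)·z = 0
Solving gives x = 0, z = -2.
Check: C·(0, 2, -2) = (0, -14, 14) = -7·(0, 2, -2).

0, -2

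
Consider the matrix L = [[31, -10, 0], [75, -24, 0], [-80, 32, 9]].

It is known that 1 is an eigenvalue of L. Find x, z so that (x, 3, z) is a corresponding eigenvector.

1, -2

We need (L - 1I)v = 0.
L - 1I = [[30, -10, 0], [75, -25, 0], [-80, 32, 8]].
Row 1: (30)·x + (-10)·3 + (0)·z = 0
Row 2: (75)·x + (-25)·3 + (0)·z = 0
Row 3: (-80)·x + (32)·3 + (8)·z = 0
Solving gives x = 1, z = -2.
Check: L·(1, 3, -2) = (1, 3, -2) = 1·(1, 3, -2).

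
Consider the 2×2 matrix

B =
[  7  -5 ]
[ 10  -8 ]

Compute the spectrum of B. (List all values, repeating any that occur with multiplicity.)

det(B - sI) = (7 - s)(-8 - s) - (-5)·(10) = s^2 + s - 6.
This factors as (s + 3)·(s - 2) = 0.
Eigenvalues: -3, 2.

-3, 2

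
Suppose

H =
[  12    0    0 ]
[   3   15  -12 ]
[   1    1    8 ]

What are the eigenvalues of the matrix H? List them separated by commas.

Set up det(λI - H) = 0.
Expanding the 3×3 determinant: p(λ) = λ^3 - 35λ^2 + 408λ - 1584.
Rational-root test: λ = 11 gives p(11) = 0.
Dividing by (λ - 11) leaves λ^2 - 24λ + 144.
The quadratic factor is (λ - 12)^2.
Eigenvalues: 11, 12, 12.

11, 12, 12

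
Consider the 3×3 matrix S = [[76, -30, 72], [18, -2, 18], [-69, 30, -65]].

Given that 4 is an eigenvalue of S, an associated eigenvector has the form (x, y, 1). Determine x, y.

-1, 0

We need (S - 4I)v = 0.
S - 4I = [[72, -30, 72], [18, -6, 18], [-69, 30, -69]].
Row 1: (72)·x + (-30)·y + (72)·1 = 0
Row 2: (18)·x + (-6)·y + (18)·1 = 0
Row 3: (-69)·x + (30)·y + (-69)·1 = 0
Solving gives x = -1, y = 0.
Check: S·(-1, 0, 1) = (-4, 0, 4) = 4·(-1, 0, 1).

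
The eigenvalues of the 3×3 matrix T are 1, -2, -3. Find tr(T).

trace(T) is the sum of the eigenvalues: (1) + (-2) + (-3) = -4.

-4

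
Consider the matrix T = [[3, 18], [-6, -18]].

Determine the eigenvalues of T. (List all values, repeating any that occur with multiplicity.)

-9, -6

det(T - μI) = (3 - μ)(-18 - μ) - (18)·(-6) = μ^2 + 15μ + 54.
This factors as (μ + 9)·(μ + 6) = 0.
Eigenvalues: -9, -6.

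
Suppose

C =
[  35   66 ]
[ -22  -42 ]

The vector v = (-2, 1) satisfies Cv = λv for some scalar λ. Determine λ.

2

Compute Cv: C·(-2, 1) = (-4, 2).
Since Cv = λv, compare component 1: -4 = λ·-2, so λ = 2.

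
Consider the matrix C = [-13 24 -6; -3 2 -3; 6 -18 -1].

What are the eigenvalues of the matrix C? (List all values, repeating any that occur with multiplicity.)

-7, -4, -1

The characteristic polynomial is p(r) = det(rI - C).
Cofactor expansion gives p(r) = r^3 + 12r^2 + 39r + 28.
Since p(-1) = 0, r = -1 is a root.
Factor out (r + 1): p(r) = (r + 1)·(r^2 + 11r + 28).
The quadratic factors as (r + 7)·(r + 4).
Eigenvalues: -7, -4, -1.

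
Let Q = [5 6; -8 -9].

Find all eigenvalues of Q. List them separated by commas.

-3, -1

det(Q - tI) = (5 - t)(-9 - t) - (6)·(-8) = t^2 + 4t + 3.
This factors as (t + 3)·(t + 1) = 0.
Eigenvalues: -3, -1.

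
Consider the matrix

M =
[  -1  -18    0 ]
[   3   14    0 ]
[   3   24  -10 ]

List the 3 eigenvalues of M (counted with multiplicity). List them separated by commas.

The characteristic polynomial is p(t) = det(tI - M).
Expanding the 3×3 determinant: p(t) = t^3 - 3t^2 - 90t + 400.
Rational-root test: t = -10 gives p(-10) = 0.
Factor out (t + 10): p(t) = (t + 10)·(t^2 - 13t + 40).
The quadratic factors as (t - 5)·(t - 8).
Eigenvalues: -10, 5, 8.

-10, 5, 8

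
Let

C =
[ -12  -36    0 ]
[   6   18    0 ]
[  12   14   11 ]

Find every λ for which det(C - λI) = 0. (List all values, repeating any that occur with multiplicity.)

Compute the characteristic polynomial p(λ) = det(λI - C).
Expanding the 3×3 determinant: p(λ) = λ^3 - 17λ^2 + 66λ.
Rational-root test: λ = 0 gives p(0) = 0.
Factor out λ: p(λ) = λ·(λ^2 - 17λ + 66).
The quadratic factors as (λ - 6)·(λ - 11).
Eigenvalues: 0, 6, 11.

0, 6, 11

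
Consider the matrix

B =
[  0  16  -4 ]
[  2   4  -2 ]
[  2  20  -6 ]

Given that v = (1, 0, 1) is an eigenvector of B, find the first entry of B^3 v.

-64

First find the eigenvalue: Bv = (-4, 0, -4) = -4·(1, 0, 1), so λ = -4.
Then B^3 v = λ^3·v = (-4)^3·(1, 0, 1) = -64·(1, 0, 1) = (-64, 0, -64).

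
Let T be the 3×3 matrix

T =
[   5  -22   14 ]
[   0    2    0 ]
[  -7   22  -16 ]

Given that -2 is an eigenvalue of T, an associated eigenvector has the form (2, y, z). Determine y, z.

We need (T + 2I)v = 0.
T + 2I = [[7, -22, 14], [0, 4, 0], [-7, 22, -14]].
Row 1: (7)·2 + (-22)·y + (14)·z = 0
Row 2: (0)·2 + (4)·y + (0)·z = 0
Row 3: (-7)·2 + (22)·y + (-14)·z = 0
Solving gives y = 0, z = -1.
Check: T·(2, 0, -1) = (-4, 0, 2) = -2·(2, 0, -1).

0, -1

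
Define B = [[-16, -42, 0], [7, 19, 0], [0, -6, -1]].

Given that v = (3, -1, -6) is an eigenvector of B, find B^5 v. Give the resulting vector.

First find the eigenvalue: Bv = (-6, 2, 12) = -2·(3, -1, -6), so λ = -2.
Then B^5 v = λ^5·v = (-2)^5·(3, -1, -6) = -32·(3, -1, -6) = (-96, 32, 192).

(-96, 32, 192)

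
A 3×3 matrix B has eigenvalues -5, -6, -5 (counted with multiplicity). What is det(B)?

-150

det(B) is the product of the eigenvalues: (-5) · (-6) · (-5) = -150.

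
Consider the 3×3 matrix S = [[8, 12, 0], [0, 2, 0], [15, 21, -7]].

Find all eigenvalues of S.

Compute the characteristic polynomial p(μ) = det(μI - S).
Cofactor expansion gives p(μ) = μ^3 - 3μ^2 - 54μ + 112.
Try μ = -7: p(-7) = 0, so -7 is a root.
Factor out (μ + 7): p(μ) = (μ + 7)·(μ^2 - 10μ + 16).
The quadratic factors as (μ - 2)·(μ - 8).
Eigenvalues: -7, 2, 8.

-7, 2, 8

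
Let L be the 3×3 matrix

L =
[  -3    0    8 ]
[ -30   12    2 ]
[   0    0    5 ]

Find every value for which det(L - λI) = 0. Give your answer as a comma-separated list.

-3, 5, 12

The characteristic polynomial is p(lambda) = det(lambda·I - L).
Expanding the 3×3 determinant: p(lambda) = lambda^3 - 14·lambda^2 + 9·lambda + 180.
Try lambda = 5: p(5) = 0, so 5 is a root.
Factor out (lambda - 5): p(lambda) = (lambda - 5)·(lambda^2 - 9·lambda - 36).
The quadratic factors as (lambda + 3)·(lambda - 12).
Eigenvalues: -3, 5, 12.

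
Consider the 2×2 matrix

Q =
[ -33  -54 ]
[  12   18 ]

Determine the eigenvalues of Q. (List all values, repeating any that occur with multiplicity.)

-9, -6

det(Q - λI) = (-33 - λ)(18 - λ) - (-54)·(12) = λ^2 + 15λ + 54.
This factors as (λ + 9)·(λ + 6) = 0.
Eigenvalues: -9, -6.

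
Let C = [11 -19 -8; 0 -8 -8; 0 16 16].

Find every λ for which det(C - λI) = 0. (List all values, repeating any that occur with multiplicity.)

0, 8, 11

Compute the characteristic polynomial p(t) = det(tI - C).
Cofactor expansion gives p(t) = t^3 - 19t^2 + 88t.
Rational-root test: t = 0 gives p(0) = 0.
Dividing by t leaves t^2 - 19t + 88.
The quadratic factors as (t - 8)·(t - 11).
Eigenvalues: 0, 8, 11.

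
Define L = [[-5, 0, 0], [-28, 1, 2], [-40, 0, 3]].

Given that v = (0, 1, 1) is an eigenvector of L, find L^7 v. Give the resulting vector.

(0, 2187, 2187)

First find the eigenvalue: Lv = (0, 3, 3) = 3·(0, 1, 1), so λ = 3.
Then L^7 v = λ^7·v = 3^7·(0, 1, 1) = 2187·(0, 1, 1) = (0, 2187, 2187).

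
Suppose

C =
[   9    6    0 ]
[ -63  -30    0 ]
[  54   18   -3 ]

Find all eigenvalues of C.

The characteristic polynomial is p(lambda) = det(lambda·I - C).
Expanding along the first row, p(lambda) = lambda^3 + 24·lambda^2 + 171·lambda + 324.
Since p(-3) = 0, lambda = -3 is a root.
Factor out (lambda + 3): p(lambda) = (lambda + 3)·(lambda^2 + 21·lambda + 108).
The quadratic factors as (lambda + 12)·(lambda + 9).
Eigenvalues: -12, -9, -3.

-12, -9, -3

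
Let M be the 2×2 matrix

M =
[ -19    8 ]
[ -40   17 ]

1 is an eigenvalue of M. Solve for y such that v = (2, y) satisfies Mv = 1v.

5

We need (M - 1I)v = 0.
M - 1I = [[-20, 8], [-40, 16]].
Row 1: (-20)·2 + (8)·y = 0
Row 2: (-40)·2 + (16)·y = 0
Solving gives y = 5.
Check: M·(2, 5) = (2, 5) = 1·(2, 5).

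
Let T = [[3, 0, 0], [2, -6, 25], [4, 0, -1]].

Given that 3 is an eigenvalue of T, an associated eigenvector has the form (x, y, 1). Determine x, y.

We need (T - 3I)v = 0.
T - 3I = [[0, 0, 0], [2, -9, 25], [4, 0, -4]].
Row 1: (0)·x + (0)·y + (0)·1 = 0
Row 2: (2)·x + (-9)·y + (25)·1 = 0
Row 3: (4)·x + (0)·y + (-4)·1 = 0
Solving gives x = 1, y = 3.
Check: T·(1, 3, 1) = (3, 9, 3) = 3·(1, 3, 1).

1, 3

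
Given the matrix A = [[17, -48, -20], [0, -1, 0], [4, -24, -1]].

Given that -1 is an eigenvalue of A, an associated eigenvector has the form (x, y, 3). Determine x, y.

6, 1

We need (A + 1I)v = 0.
A + 1I = [[18, -48, -20], [0, 0, 0], [4, -24, 0]].
Row 1: (18)·x + (-48)·y + (-20)·3 = 0
Row 2: (0)·x + (0)·y + (0)·3 = 0
Row 3: (4)·x + (-24)·y + (0)·3 = 0
Solving gives x = 6, y = 1.
Check: A·(6, 1, 3) = (-6, -1, -3) = -1·(6, 1, 3).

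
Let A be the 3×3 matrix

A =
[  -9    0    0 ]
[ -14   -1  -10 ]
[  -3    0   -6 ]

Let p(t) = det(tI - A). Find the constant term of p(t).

54

p(t) = t^3 + 16t^2 + 69t + 54.
The constant term is 54.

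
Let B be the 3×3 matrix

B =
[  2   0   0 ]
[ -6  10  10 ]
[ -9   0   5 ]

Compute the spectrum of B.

The characteristic polynomial is p(r) = det(rI - B).
Expanding along the first row, p(r) = r^3 - 17r^2 + 80r - 100.
Since p(2) = 0, r = 2 is a root.
Dividing by (r - 2) leaves r^2 - 15r + 50.
The quadratic factors as (r - 5)·(r - 10).
Eigenvalues: 2, 5, 10.

2, 5, 10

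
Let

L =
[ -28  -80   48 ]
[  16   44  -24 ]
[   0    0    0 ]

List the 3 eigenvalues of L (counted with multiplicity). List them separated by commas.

Compute the characteristic polynomial p(lambda) = det(lambda·I - L).
Expanding along the first row, p(lambda) = lambda^3 - 16·lambda^2 + 48·lambda.
Try lambda = 4: p(4) = 0, so 4 is a root.
Dividing by (lambda - 4) leaves lambda^2 - 12·lambda.
The quadratic factors as lambda·(lambda - 12).
Eigenvalues: 0, 4, 12.

0, 4, 12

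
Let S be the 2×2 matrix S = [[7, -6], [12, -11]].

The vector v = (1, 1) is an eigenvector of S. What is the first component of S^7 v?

1

First find the eigenvalue: Sv = (1, 1) = 1·(1, 1), so λ = 1.
Then S^7 v = λ^7·v = 1^7·(1, 1) = 1·(1, 1) = (1, 1).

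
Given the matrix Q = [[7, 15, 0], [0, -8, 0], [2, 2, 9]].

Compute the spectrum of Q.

-8, 7, 9

The characteristic polynomial is p(t) = det(tI - Q).
Expanding the 3×3 determinant: p(t) = t^3 - 8t^2 - 65t + 504.
Since p(9) = 0, t = 9 is a root.
Dividing by (t - 9) leaves t^2 + t - 56.
The quadratic factors as (t + 8)·(t - 7).
Eigenvalues: -8, 7, 9.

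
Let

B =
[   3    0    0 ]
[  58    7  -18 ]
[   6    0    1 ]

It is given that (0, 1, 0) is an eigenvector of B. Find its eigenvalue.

Compute Bv: B·(0, 1, 0) = (0, 7, 0).
Since Bv = λv, compare component 2: 7 = λ·1, so λ = 7.

7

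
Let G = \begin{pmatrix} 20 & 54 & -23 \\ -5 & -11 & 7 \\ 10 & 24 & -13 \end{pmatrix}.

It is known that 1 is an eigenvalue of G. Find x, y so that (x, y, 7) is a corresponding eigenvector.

17, -3

We need (G - 1I)v = 0.
G - 1I = [[19, 54, -23], [-5, -12, 7], [10, 24, -14]].
Row 1: (19)·x + (54)·y + (-23)·7 = 0
Row 2: (-5)·x + (-12)·y + (7)·7 = 0
Row 3: (10)·x + (24)·y + (-14)·7 = 0
Solving gives x = 17, y = -3.
Check: G·(17, -3, 7) = (17, -3, 7) = 1·(17, -3, 7).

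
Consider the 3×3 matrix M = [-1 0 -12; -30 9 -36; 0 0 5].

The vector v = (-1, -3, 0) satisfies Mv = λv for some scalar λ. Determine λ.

Compute Mv: M·(-1, -3, 0) = (1, 3, 0).
Since Mv = λv, compare component 1: 1 = λ·-1, so λ = -1.

-1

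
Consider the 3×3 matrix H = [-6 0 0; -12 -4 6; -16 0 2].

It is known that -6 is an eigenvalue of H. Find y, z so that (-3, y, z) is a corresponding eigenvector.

We need (H + 6I)v = 0.
H + 6I = [[0, 0, 0], [-12, 2, 6], [-16, 0, 8]].
Row 1: (0)·-3 + (0)·y + (0)·z = 0
Row 2: (-12)·-3 + (2)·y + (6)·z = 0
Row 3: (-16)·-3 + (0)·y + (8)·z = 0
Solving gives y = 0, z = -6.
Check: H·(-3, 0, -6) = (18, 0, 36) = -6·(-3, 0, -6).

0, -6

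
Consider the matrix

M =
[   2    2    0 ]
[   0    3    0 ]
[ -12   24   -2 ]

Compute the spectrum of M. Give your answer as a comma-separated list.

Set up det(λI - M) = 0.
Cofactor expansion gives p(λ) = λ^3 - 3λ^2 - 4λ + 12.
Rational-root test: λ = 3 gives p(3) = 0.
Factor out (λ - 3): p(λ) = (λ - 3)·(λ^2 - 4).
The quadratic factors as (λ + 2)·(λ - 2).
Eigenvalues: -2, 2, 3.

-2, 2, 3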